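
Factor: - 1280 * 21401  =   - 27393280 = - 2^8*5^1*21401^1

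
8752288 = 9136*958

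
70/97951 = 10/13993 = 0.00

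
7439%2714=2011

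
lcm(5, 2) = 10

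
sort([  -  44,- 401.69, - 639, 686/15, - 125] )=[-639, -401.69 , - 125, - 44, 686/15 ] 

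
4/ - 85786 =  - 1 +42891/42893= - 0.00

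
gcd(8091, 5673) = 93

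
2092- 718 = 1374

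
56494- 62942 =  - 6448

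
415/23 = 18 + 1/23 = 18.04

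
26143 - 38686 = -12543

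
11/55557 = 11/55557 =0.00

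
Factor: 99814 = 2^1 * 11^1*13^1*349^1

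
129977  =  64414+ 65563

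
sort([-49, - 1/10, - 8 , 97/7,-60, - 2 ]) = [ - 60, - 49,-8, - 2, - 1/10, 97/7 ]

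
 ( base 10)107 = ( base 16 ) 6B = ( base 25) 47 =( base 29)3K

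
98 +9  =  107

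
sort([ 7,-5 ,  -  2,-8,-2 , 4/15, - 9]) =[ - 9, - 8,-5, - 2,  -  2,4/15, 7]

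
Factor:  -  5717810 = -2^1 * 5^1*7^3* 1667^1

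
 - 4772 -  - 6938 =2166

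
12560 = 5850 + 6710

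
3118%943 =289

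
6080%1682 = 1034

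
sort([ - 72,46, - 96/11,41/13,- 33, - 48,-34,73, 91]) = [ - 72, - 48, - 34, - 33, - 96/11,41/13,46,73,91 ]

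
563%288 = 275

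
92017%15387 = 15082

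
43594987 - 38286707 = 5308280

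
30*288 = 8640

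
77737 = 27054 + 50683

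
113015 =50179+62836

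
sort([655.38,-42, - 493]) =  [ - 493,  -  42,655.38] 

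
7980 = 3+7977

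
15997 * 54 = 863838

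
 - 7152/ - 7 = 7152/7 = 1021.71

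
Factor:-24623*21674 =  - 533678902=- 2^1*10837^1*24623^1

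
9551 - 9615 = - 64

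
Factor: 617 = 617^1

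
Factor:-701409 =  - 3^1*37^1*71^1 * 89^1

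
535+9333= 9868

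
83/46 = 1 + 37/46= 1.80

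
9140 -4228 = 4912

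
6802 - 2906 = 3896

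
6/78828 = 1/13138 = 0.00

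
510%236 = 38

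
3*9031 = 27093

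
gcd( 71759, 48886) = 1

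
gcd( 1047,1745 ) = 349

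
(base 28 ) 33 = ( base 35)2H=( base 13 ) 69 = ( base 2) 1010111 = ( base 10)87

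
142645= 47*3035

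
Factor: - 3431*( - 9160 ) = 31427960 =2^3*5^1*47^1*73^1*229^1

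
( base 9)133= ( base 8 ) 157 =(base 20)5B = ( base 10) 111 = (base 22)51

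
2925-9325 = - 6400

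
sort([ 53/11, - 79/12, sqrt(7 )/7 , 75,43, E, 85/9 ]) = [ - 79/12,sqrt( 7) /7,  E,53/11,85/9,43,75]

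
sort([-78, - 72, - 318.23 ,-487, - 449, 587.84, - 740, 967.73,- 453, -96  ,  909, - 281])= [ - 740, - 487, - 453, - 449, - 318.23, - 281,-96, - 78,-72, 587.84, 909 , 967.73]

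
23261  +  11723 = 34984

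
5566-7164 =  - 1598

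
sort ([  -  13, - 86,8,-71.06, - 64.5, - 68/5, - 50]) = [ - 86, - 71.06, - 64.5,-50, - 68/5, - 13,8] 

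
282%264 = 18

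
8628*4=34512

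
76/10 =7 + 3/5 = 7.60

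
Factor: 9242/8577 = 2^1* 3^( - 2)*953^(- 1 )*4621^1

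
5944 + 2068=8012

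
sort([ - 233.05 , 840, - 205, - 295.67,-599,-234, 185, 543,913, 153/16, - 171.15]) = [ - 599, - 295.67, - 234, - 233.05, - 205, - 171.15,153/16,185,543,840,913]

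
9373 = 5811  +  3562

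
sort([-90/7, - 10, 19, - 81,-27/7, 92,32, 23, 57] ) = [ - 81, - 90/7, - 10, - 27/7,19 , 23,32, 57, 92 ] 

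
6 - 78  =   - 72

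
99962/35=2856 +2/35 = 2856.06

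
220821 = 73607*3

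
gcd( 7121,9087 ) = 1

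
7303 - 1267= 6036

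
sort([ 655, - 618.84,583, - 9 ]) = [-618.84,-9,583 , 655 ] 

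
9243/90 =1027/10 = 102.70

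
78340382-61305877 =17034505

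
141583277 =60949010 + 80634267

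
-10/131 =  - 10/131 = - 0.08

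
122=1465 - 1343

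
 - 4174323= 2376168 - 6550491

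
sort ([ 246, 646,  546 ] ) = [ 246, 546, 646]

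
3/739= 3/739 = 0.00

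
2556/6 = 426 = 426.00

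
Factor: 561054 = 2^1*3^1*13^1*7193^1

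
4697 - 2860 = 1837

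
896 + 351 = 1247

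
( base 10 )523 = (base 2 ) 1000001011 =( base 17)1DD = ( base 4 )20023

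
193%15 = 13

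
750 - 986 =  - 236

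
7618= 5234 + 2384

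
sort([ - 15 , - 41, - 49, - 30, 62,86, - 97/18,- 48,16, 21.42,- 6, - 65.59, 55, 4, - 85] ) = [ - 85,-65.59, - 49,-48, - 41,- 30,- 15, - 6, -97/18, 4,16,21.42, 55, 62,  86 ] 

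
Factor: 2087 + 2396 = 4483  =  4483^1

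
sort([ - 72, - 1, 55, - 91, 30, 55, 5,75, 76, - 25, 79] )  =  [ - 91, - 72, - 25,- 1, 5,  30, 55, 55, 75,76,  79]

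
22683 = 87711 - 65028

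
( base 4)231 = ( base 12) 39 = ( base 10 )45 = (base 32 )1D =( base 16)2d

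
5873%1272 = 785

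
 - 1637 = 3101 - 4738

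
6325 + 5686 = 12011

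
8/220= 2/55= 0.04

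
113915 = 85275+28640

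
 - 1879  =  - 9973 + 8094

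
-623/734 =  - 1 + 111/734 = - 0.85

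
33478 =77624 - 44146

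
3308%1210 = 888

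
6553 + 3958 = 10511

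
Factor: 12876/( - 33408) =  - 37/96= - 2^( - 5)*3^ (  -  1)*37^1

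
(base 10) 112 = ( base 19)5h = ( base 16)70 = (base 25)4c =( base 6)304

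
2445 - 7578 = -5133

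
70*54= 3780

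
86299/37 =86299/37=2332.41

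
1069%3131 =1069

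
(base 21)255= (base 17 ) 376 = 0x3e0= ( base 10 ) 992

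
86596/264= 328 + 1/66 = 328.02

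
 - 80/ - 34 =40/17=2.35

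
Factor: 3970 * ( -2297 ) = -9119090 = - 2^1*5^1*397^1 * 2297^1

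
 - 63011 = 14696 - 77707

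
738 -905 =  - 167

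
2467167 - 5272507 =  - 2805340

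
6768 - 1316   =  5452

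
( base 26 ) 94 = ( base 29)86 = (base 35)6S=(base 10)238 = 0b11101110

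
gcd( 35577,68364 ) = 9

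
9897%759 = 30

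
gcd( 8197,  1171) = 1171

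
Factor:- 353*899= - 317347=- 29^1 * 31^1*353^1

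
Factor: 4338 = 2^1 * 3^2*241^1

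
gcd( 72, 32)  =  8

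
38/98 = 19/49 = 0.39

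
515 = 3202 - 2687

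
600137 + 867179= 1467316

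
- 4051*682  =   - 2762782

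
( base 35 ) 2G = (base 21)42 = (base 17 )51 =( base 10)86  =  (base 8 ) 126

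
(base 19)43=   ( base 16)4F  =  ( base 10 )79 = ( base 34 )2b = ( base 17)4b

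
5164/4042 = 2582/2021= 1.28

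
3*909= 2727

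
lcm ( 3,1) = 3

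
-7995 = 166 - 8161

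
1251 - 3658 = -2407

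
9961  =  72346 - 62385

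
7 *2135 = 14945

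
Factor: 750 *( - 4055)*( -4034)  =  12268402500 =2^2*3^1*5^4*811^1*2017^1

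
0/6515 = 0 = 0.00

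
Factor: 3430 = 2^1*5^1*7^3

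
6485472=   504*12868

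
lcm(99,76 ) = 7524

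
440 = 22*20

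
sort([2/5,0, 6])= [0, 2/5, 6] 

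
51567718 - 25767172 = 25800546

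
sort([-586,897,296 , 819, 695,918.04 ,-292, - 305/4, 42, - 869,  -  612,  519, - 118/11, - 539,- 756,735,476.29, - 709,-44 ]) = [- 869,-756, - 709,  -  612, - 586,-539, - 292,- 305/4, - 44, - 118/11,42,296,476.29, 519 , 695 , 735,819, 897 , 918.04]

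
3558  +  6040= 9598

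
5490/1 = 5490= 5490.00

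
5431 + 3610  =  9041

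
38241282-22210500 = 16030782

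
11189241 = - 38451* ( - 291)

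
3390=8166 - 4776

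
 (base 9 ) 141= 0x76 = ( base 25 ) 4I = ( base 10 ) 118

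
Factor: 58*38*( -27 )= - 2^2*3^3 *19^1*29^1 = - 59508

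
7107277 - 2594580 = 4512697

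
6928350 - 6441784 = 486566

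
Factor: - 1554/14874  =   - 7/67=   - 7^1*67^ ( - 1 )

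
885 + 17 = 902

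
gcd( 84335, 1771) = 1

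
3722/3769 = 3722/3769 = 0.99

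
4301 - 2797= 1504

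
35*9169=320915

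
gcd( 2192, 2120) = 8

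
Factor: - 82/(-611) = 2^1*13^ ( - 1)*41^1*47^( - 1) 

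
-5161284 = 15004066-20165350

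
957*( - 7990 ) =- 7646430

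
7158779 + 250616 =7409395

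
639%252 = 135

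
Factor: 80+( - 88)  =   - 2^3= - 8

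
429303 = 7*61329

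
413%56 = 21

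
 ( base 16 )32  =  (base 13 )3B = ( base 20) 2A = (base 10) 50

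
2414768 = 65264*37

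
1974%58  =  2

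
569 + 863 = 1432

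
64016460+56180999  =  120197459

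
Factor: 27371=101^1 * 271^1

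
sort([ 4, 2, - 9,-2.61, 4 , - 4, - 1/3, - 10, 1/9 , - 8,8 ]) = [ - 10,-9, - 8, - 4, - 2.61,- 1/3, 1/9,2, 4,4, 8 ] 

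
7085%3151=783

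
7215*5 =36075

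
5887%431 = 284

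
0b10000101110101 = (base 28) APP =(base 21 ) J8I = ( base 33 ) 7si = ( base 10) 8565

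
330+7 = 337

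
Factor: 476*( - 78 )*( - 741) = 2^3*3^2*7^1*13^2*17^1*19^1= 27511848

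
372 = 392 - 20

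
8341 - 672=7669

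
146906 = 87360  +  59546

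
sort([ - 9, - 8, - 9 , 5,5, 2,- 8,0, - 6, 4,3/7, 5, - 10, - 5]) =[ - 10,  -  9, - 9, - 8, - 8 , -6, - 5,0, 3/7, 2, 4,5,5,5]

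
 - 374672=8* (-46834 )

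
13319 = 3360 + 9959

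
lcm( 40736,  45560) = 3462560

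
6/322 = 3/161 =0.02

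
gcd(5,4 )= 1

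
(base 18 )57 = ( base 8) 141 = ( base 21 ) 4d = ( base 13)76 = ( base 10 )97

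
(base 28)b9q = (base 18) 198A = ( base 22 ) i8e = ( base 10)8902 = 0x22c6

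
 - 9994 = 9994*( - 1)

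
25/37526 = 25/37526 = 0.00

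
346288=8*43286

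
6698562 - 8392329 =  - 1693767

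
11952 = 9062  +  2890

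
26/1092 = 1/42  =  0.02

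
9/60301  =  9/60301 = 0.00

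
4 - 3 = 1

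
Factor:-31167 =-3^2 * 3463^1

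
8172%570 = 192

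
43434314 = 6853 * 6338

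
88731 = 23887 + 64844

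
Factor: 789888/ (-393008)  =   - 2^3 * 3^1 * 7^( - 1 )*17^1* 29^(- 1 ) = - 408/203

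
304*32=9728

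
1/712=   1/712 = 0.00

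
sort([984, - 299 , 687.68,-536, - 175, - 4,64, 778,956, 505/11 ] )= [-536,-299, - 175, - 4, 505/11, 64 , 687.68, 778, 956, 984]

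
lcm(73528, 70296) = 6396936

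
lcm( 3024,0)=0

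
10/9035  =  2/1807 = 0.00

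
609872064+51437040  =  661309104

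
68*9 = 612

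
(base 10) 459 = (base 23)JM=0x1cb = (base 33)DU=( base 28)gb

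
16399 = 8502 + 7897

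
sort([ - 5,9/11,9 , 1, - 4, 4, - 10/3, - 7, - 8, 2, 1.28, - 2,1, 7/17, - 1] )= [ - 8, - 7, - 5, -4,- 10/3, - 2 , - 1, 7/17,9/11, 1,1,1.28, 2,  4,9]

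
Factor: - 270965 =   -  5^1*54193^1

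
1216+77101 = 78317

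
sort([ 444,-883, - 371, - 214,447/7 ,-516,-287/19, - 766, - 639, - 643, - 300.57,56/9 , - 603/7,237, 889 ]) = [ - 883  , - 766, - 643, - 639, - 516, - 371, - 300.57,-214,- 603/7  ,-287/19, 56/9, 447/7,237 , 444,889]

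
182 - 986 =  - 804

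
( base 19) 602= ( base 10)2168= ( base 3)2222022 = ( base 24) 3I8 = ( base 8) 4170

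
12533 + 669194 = 681727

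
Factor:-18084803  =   - 11^1 * 1644073^1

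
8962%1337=940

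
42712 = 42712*1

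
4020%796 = 40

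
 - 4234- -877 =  - 3357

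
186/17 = 10 + 16/17 = 10.94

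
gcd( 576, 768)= 192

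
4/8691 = 4/8691  =  0.00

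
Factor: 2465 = 5^1*17^1*29^1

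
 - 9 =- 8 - 1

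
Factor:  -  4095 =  - 3^2*5^1*7^1*13^1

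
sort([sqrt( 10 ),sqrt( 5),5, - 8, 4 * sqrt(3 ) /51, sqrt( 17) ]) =[ -8,4*sqrt ( 3 ) /51, sqrt(5),sqrt( 10 ),sqrt (17 ), 5 ] 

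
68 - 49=19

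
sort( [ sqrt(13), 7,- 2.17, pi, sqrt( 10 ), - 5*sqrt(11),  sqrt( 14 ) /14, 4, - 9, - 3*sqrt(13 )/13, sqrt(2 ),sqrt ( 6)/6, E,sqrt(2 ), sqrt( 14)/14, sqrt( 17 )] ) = [ - 5 * sqrt(11), - 9, - 2.17, - 3*sqrt(13) /13, sqrt(14 )/14, sqrt(14 ) /14, sqrt(6 ) /6, sqrt( 2 ), sqrt(2), E,  pi , sqrt(10), sqrt(13),4, sqrt(17), 7] 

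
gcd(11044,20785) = 1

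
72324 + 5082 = 77406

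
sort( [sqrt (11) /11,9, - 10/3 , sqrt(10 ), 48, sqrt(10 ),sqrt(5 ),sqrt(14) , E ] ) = [ - 10/3,sqrt( 11 )/11,sqrt (5 ),E, sqrt( 10 ),sqrt(10),sqrt(14),9,48]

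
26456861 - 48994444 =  - 22537583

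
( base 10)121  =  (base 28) 49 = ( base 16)79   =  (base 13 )94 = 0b1111001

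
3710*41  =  152110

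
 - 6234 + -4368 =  - 10602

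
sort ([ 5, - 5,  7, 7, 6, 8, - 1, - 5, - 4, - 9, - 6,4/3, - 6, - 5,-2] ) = [ - 9, - 6,-6, - 5, - 5,- 5, - 4, - 2, - 1, 4/3,5, 6,7,  7,  8]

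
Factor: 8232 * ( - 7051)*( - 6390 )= 2^4*3^3*5^1*7^3*11^1* 71^1*641^1=370900086480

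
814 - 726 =88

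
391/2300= 17/100 = 0.17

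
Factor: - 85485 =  - 3^1*5^1 * 41^1*139^1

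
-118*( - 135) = 15930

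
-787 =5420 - 6207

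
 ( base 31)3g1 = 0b110100110100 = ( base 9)4565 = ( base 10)3380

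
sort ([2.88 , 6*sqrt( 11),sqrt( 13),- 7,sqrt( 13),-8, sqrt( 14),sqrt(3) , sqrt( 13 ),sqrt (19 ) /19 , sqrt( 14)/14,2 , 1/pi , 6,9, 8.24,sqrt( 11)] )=[ - 8,-7,sqrt( 19)/19,sqrt( 14 )/14 , 1/pi, sqrt( 3 ),2, 2.88,sqrt (11),sqrt( 13),sqrt(13),sqrt ( 13),sqrt( 14), 6,8.24,  9, 6*sqrt( 11 ) ]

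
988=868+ 120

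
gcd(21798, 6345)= 9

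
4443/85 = 4443/85= 52.27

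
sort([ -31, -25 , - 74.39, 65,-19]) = [-74.39,-31,  -  25,-19,65 ]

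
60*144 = 8640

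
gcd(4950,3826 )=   2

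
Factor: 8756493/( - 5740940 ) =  - 2^( - 2) * 3^1*5^ ( -1)*41^1*71191^1 *287047^( - 1)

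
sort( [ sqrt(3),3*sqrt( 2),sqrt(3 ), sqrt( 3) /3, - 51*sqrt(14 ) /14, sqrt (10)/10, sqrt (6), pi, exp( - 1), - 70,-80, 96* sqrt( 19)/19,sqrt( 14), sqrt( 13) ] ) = [ - 80,  -  70, - 51*sqrt(14)/14, sqrt (10) /10, exp ( - 1), sqrt(3 ) /3,sqrt( 3), sqrt(3), sqrt( 6), pi , sqrt (13),  sqrt(14), 3*sqrt( 2) , 96*sqrt(19)/19]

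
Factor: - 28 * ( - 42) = 2^3*3^1*7^2 = 1176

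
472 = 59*8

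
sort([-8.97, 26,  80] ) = [ - 8.97, 26,80] 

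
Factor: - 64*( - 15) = 2^6*3^1*5^1 = 960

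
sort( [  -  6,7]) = [ -6,7]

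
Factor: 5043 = 3^1*41^2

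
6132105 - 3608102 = 2524003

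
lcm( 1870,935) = 1870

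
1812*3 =5436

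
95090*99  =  9413910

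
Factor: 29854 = 2^1*11^1* 23^1*59^1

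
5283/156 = 33 + 45/52 = 33.87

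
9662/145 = 66+92/145 = 66.63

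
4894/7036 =2447/3518 = 0.70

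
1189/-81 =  - 15 + 26/81 = - 14.68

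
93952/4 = 23488 = 23488.00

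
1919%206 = 65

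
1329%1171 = 158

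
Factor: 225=3^2 *5^2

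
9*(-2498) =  - 22482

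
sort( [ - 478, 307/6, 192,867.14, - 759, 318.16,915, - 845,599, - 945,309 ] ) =[  -  945, - 845, -759, - 478, 307/6,192,309,318.16,599 , 867.14 , 915]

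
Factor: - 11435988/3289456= -2^(  -  2)*3^1*83^( - 1)*571^1*1669^1*2477^( - 1 ) = -2858997/822364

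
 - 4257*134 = -570438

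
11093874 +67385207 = 78479081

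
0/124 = 0 = 0.00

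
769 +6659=7428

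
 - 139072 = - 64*2173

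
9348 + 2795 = 12143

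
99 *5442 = 538758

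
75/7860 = 5/524 = 0.01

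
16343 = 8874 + 7469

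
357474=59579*6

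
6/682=3/341 = 0.01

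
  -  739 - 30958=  - 31697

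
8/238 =4/119 = 0.03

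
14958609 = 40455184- 25496575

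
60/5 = 12  =  12.00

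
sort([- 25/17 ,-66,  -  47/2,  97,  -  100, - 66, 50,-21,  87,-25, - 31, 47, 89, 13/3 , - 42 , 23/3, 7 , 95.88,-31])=[ - 100, - 66, - 66,-42, - 31,-31 ,-25,-47/2, - 21 , - 25/17,  13/3, 7,23/3, 47, 50, 87,89, 95.88,97]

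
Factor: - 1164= - 2^2 * 3^1*97^1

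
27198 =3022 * 9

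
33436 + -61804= - 28368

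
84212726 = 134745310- 50532584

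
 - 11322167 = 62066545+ - 73388712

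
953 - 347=606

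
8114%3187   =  1740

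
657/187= 3 + 96/187 = 3.51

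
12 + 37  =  49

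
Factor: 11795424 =2^5*3^1*122869^1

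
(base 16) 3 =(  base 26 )3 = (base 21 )3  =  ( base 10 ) 3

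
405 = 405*1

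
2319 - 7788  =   - 5469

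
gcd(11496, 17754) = 6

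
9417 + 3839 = 13256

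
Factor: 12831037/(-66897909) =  - 3^( - 2 )* 13^(-1)*113^1 * 271^1*419^1*571777^( - 1 ) 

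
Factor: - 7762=  -  2^1*3881^1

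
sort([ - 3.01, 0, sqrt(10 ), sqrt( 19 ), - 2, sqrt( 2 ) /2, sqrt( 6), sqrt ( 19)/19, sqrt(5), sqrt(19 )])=[- 3.01, - 2,0, sqrt(19 )/19, sqrt(2 ) /2, sqrt ( 5), sqrt(  6), sqrt( 10), sqrt(19 ), sqrt( 19 )]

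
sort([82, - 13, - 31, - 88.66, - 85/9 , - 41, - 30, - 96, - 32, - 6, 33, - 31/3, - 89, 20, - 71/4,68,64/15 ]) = [ - 96,-89,  -  88.66, - 41, - 32, - 31, - 30, - 71/4, - 13, - 31/3,-85/9, - 6 , 64/15,20, 33,68,82]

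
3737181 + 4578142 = 8315323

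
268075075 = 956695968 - 688620893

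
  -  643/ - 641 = 643/641 = 1.00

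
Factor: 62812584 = 2^3*3^5*79^1*409^1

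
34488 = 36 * 958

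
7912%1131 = 1126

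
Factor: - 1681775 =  - 5^2  *  67271^1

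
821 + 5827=6648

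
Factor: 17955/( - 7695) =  - 3^( - 1 )*7^1  =  - 7/3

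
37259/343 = 108 + 215/343 =108.63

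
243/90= 2+7/10 = 2.70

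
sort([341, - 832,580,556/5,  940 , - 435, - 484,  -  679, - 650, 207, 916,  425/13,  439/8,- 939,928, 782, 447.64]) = [ - 939, - 832, -679, - 650,-484, - 435,425/13, 439/8 , 556/5, 207,341,447.64,  580, 782, 916, 928,  940]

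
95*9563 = 908485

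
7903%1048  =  567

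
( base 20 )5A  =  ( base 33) 3b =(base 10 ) 110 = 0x6e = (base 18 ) 62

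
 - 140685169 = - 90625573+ - 50059596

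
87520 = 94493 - 6973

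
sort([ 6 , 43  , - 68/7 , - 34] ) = [-34, - 68/7,6,43]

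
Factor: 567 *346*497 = 97502454  =  2^1*3^4*7^2*71^1*173^1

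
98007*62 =6076434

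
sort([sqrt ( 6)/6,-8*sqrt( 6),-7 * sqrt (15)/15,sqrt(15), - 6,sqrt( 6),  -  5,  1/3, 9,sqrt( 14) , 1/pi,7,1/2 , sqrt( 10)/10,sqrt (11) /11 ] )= [ - 8*sqrt( 6), - 6, - 5, - 7 * sqrt(15)/15,sqrt(11 ) /11 , sqrt(10 )/10,  1/pi,1/3,sqrt(6 )/6,1/2,sqrt(6 ),sqrt(14),  sqrt(15 ),7 , 9]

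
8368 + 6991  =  15359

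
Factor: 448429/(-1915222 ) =-2^ (  -  1 ) * 509^1 * 881^1*957611^(-1)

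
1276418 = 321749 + 954669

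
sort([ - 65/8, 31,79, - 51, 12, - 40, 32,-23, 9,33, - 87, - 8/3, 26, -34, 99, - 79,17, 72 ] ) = [ - 87,-79 ,  -  51, - 40 ,- 34, - 23, - 65/8, - 8/3,  9,12, 17,26, 31, 32,33,  72,  79,  99 ]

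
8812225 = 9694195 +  - 881970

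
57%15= 12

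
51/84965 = 51/84965 = 0.00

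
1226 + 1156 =2382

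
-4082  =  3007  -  7089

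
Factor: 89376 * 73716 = 6588441216 = 2^7*3^2*  7^2  *  19^1*6143^1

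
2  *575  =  1150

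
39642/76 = 521 + 23/38 = 521.61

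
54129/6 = 18043/2 =9021.50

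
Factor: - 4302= - 2^1*3^2 * 239^1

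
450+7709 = 8159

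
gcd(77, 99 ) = 11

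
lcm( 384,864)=3456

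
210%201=9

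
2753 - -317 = 3070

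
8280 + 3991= 12271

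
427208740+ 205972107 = 633180847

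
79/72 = 79/72 = 1.10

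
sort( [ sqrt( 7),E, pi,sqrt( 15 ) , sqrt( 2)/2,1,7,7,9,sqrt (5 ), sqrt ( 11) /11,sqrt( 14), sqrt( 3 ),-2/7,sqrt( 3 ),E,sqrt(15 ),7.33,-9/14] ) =[-9/14, - 2/7, sqrt( 11)/11,sqrt( 2) /2,1,sqrt( 3),  sqrt (3 ),sqrt(5),sqrt(7 ),E,E,pi,sqrt( 14) , sqrt(15 ),sqrt( 15) , 7,7,  7.33,9] 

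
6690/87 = 76  +  26/29 = 76.90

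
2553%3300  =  2553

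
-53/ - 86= 53/86 = 0.62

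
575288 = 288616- - 286672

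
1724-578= 1146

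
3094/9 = 343 + 7/9 = 343.78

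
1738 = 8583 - 6845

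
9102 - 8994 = 108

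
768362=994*773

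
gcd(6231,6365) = 67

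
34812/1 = 34812 = 34812.00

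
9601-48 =9553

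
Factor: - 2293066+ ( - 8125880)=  - 10418946= -2^1 * 3^1*29^1*59879^1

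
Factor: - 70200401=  - 70200401^1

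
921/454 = 2 + 13/454 = 2.03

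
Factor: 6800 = 2^4*5^2*17^1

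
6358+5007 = 11365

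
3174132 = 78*40694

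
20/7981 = 20/7981 = 0.00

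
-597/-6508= 597/6508 = 0.09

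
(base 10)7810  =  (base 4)1322002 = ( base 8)17202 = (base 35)6D5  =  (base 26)BEA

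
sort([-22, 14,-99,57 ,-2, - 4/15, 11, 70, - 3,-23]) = [- 99, - 23, - 22, - 3, - 2, - 4/15, 11,14,57, 70]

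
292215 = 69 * 4235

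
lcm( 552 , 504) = 11592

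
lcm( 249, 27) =2241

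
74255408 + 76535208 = 150790616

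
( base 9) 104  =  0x55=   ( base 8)125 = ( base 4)1111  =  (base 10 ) 85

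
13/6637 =13/6637 = 0.00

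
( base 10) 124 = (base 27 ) 4g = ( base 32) 3s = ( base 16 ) 7C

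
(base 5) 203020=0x19EB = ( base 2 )1100111101011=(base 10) 6635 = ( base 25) afa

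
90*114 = 10260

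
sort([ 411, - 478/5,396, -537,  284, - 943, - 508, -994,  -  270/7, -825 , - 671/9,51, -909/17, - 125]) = [ - 994, - 943, - 825, - 537, - 508 , - 125, - 478/5, - 671/9,- 909/17, - 270/7 , 51,284,396,411 ] 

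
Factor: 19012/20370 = 14/15  =  2^1*3^( - 1 ) * 5^( - 1)*7^1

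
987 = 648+339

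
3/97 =3/97 = 0.03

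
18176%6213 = 5750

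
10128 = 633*16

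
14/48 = 7/24 = 0.29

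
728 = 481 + 247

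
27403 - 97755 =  - 70352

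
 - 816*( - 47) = 38352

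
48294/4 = 24147/2 = 12073.50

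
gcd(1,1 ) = 1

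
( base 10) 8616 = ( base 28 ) ARK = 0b10000110101000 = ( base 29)A73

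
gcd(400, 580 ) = 20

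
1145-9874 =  - 8729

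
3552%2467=1085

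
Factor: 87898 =2^1 * 71^1*619^1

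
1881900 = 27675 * 68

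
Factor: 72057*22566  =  1626038262 = 2^1*3^2*3761^1*24019^1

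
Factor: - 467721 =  - 3^3*17^1*1019^1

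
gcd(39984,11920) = 16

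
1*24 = 24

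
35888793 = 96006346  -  60117553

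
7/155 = 7/155 = 0.05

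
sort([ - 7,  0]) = [ - 7,0]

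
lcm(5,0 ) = 0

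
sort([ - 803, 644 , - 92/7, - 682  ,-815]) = [ - 815, - 803,-682, - 92/7,644]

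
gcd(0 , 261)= 261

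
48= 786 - 738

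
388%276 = 112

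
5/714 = 5/714 = 0.01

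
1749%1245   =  504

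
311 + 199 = 510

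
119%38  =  5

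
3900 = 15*260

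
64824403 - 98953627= - 34129224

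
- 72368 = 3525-75893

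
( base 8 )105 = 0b1000101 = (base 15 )49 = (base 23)30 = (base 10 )69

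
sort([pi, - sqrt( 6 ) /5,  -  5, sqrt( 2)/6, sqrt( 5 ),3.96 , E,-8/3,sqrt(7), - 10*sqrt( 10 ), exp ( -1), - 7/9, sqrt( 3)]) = [- 10 * sqrt( 10),-5,-8/3,-7/9, - sqrt ( 6)/5,sqrt(2 )/6 , exp (  -  1 ),sqrt( 3),  sqrt(5), sqrt(7) , E, pi,3.96]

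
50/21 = 50/21 = 2.38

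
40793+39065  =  79858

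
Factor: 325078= 2^1 * 13^1*12503^1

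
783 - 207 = 576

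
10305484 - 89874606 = -79569122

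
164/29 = 5 + 19/29= 5.66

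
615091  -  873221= - 258130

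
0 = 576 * 0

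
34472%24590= 9882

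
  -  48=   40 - 88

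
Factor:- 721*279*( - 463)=93136617 =3^2*7^1*31^1*103^1*463^1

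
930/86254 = 465/43127 = 0.01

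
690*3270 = 2256300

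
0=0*292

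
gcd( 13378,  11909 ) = 1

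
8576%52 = 48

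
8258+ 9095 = 17353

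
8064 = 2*4032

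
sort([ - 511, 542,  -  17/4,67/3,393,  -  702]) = [ - 702, - 511, - 17/4,67/3,393,  542 ] 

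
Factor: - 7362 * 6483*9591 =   -  2^1 * 3^4 * 23^1 * 139^1  *409^1*2161^1 = - 457757770986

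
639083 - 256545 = 382538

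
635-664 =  - 29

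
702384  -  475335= 227049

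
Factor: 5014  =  2^1*23^1*109^1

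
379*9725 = 3685775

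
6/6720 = 1/1120 =0.00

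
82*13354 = 1095028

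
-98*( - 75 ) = 7350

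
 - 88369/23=-3843 +20/23   =  -  3842.13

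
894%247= 153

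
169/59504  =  169/59504 =0.00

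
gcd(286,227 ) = 1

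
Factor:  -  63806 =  - 2^1*61^1 * 523^1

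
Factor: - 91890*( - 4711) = 432893790  =  2^1*3^2*5^1*7^1*673^1*1021^1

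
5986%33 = 13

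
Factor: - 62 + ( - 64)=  - 2^1*3^2*7^1 = - 126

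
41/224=41/224 = 0.18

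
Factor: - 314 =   -  2^1*157^1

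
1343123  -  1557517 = -214394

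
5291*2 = 10582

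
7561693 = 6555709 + 1005984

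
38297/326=38297/326= 117.48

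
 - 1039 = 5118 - 6157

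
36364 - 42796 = -6432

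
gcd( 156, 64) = 4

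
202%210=202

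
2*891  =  1782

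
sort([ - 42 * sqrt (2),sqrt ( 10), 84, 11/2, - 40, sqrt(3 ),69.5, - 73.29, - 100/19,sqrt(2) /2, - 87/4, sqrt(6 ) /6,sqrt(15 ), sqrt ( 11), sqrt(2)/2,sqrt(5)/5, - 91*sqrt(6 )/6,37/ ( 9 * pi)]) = [ -73.29, - 42* sqrt( 2), - 40, -91 * sqrt(6) /6, - 87/4, - 100/19, sqrt(6 ) /6,sqrt( 5) /5, sqrt(2 )/2,sqrt(2 )/2,37/( 9*pi),sqrt( 3), sqrt( 10 ), sqrt(11),sqrt(15),11/2,69.5,84]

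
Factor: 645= 3^1*5^1*43^1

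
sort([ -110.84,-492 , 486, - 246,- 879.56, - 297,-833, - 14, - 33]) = [  -  879.56, - 833  ,-492,  -  297,-246, - 110.84, - 33 , - 14 , 486]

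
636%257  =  122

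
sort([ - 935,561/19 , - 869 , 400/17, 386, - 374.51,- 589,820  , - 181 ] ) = [ - 935, - 869,  -  589, - 374.51,-181, 400/17,561/19,  386, 820] 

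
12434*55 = 683870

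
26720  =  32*835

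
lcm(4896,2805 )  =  269280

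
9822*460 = 4518120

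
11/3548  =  11/3548  =  0.00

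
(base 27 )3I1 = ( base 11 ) 2011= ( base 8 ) 5162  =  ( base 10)2674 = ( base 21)617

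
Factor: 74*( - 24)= - 2^4*3^1*37^1  =  - 1776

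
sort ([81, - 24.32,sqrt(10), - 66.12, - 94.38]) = [ - 94.38, - 66.12, - 24.32,  sqrt ( 10),81] 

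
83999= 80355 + 3644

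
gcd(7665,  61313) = 7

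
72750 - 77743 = -4993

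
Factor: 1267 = 7^1*181^1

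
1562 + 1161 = 2723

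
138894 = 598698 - 459804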